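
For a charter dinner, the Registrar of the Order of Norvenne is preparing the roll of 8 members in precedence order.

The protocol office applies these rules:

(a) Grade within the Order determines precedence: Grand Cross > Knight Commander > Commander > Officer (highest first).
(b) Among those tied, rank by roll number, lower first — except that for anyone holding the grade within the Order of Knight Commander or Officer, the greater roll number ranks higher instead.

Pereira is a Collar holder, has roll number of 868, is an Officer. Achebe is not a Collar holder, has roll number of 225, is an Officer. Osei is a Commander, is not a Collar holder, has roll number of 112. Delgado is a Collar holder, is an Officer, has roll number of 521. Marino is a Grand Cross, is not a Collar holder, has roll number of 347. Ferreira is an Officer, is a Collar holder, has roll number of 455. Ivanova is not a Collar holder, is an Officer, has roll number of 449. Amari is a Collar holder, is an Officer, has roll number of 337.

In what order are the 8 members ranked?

By grade within the Order: Marino (Grand Cross); then Osei (Commander); then Pereira, Delgado, Ferreira, Ivanova, Amari and Achebe (Officer).
Among Pereira, Delgado, Ferreira, Ivanova, Amari and Achebe, by roll number (higher first) (reversed rule for this group): Pereira (868) before Delgado (521) before Ferreira (455) before Ivanova (449) before Amari (337) before Achebe (225).
Full order: Marino, Osei, Pereira, Delgado, Ferreira, Ivanova, Amari, Achebe.

Marino, Osei, Pereira, Delgado, Ferreira, Ivanova, Amari, Achebe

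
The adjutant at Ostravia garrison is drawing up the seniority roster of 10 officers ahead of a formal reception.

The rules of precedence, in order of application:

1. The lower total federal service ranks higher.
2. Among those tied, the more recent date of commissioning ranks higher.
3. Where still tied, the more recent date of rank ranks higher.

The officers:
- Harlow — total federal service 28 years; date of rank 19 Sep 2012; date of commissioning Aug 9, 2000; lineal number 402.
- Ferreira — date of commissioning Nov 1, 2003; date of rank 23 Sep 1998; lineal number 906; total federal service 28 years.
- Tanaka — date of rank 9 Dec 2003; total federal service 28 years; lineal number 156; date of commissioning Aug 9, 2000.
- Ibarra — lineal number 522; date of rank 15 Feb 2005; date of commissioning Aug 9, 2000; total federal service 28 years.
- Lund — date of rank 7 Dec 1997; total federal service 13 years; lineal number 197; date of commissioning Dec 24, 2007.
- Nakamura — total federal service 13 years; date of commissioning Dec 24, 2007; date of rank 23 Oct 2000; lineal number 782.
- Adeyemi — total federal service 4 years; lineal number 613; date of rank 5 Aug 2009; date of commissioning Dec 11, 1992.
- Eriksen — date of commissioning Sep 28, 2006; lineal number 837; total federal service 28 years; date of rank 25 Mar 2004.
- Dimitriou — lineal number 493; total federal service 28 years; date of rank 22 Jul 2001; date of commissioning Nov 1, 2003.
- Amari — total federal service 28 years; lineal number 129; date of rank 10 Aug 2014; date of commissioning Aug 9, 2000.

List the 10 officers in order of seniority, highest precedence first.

By total federal service (lower first): Adeyemi (4 years); then Nakamura and Lund (both 13 years); then Eriksen, Dimitriou, Ferreira, Amari, Harlow, Ibarra and Tanaka (each 28 years).
Nakamura and Lund both have date of commissioning Dec 24, 2007, so the next rule applies.
Among Nakamura and Lund, by date of rank (later first): Nakamura (23 Oct 2000) before Lund (7 Dec 1997).
Among Eriksen, Dimitriou, Ferreira, Amari, Harlow, Ibarra and Tanaka, by date of commissioning (later first): Eriksen (Sep 28, 2006) before Dimitriou and Ferreira (Nov 1, 2003) before Amari, Harlow, Ibarra and Tanaka (Aug 9, 2000).
Among Dimitriou and Ferreira, by date of rank (later first): Dimitriou (22 Jul 2001) before Ferreira (23 Sep 1998).
Among Amari, Harlow, Ibarra and Tanaka, by date of rank (later first): Amari (10 Aug 2014) before Harlow (19 Sep 2012) before Ibarra (15 Feb 2005) before Tanaka (9 Dec 2003).
Full order: Adeyemi, Nakamura, Lund, Eriksen, Dimitriou, Ferreira, Amari, Harlow, Ibarra, Tanaka.

Adeyemi, Nakamura, Lund, Eriksen, Dimitriou, Ferreira, Amari, Harlow, Ibarra, Tanaka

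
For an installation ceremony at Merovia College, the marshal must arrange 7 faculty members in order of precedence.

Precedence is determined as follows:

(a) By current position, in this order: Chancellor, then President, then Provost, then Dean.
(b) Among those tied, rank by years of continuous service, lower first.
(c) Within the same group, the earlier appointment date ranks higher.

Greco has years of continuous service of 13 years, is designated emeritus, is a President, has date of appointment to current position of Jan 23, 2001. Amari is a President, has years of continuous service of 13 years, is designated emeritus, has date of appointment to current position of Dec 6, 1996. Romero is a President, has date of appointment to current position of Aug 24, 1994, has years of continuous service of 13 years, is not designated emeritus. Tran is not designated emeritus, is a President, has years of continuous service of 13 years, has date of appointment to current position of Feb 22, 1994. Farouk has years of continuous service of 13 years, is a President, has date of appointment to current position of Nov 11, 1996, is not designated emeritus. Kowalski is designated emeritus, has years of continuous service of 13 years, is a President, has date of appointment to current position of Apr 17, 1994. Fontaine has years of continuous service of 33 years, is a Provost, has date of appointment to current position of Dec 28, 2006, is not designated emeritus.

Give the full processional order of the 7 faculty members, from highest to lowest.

By current position: Tran, Kowalski, Romero, Farouk, Amari and Greco (President); then Fontaine (Provost).
Tran, Kowalski, Romero, Farouk, Amari and Greco all have years of continuous service 13 years, so the next rule applies.
Among Tran, Kowalski, Romero, Farouk, Amari and Greco, by date of appointment to current position (earlier first): Tran (Feb 22, 1994) before Kowalski (Apr 17, 1994) before Romero (Aug 24, 1994) before Farouk (Nov 11, 1996) before Amari (Dec 6, 1996) before Greco (Jan 23, 2001).
Full order: Tran, Kowalski, Romero, Farouk, Amari, Greco, Fontaine.

Tran, Kowalski, Romero, Farouk, Amari, Greco, Fontaine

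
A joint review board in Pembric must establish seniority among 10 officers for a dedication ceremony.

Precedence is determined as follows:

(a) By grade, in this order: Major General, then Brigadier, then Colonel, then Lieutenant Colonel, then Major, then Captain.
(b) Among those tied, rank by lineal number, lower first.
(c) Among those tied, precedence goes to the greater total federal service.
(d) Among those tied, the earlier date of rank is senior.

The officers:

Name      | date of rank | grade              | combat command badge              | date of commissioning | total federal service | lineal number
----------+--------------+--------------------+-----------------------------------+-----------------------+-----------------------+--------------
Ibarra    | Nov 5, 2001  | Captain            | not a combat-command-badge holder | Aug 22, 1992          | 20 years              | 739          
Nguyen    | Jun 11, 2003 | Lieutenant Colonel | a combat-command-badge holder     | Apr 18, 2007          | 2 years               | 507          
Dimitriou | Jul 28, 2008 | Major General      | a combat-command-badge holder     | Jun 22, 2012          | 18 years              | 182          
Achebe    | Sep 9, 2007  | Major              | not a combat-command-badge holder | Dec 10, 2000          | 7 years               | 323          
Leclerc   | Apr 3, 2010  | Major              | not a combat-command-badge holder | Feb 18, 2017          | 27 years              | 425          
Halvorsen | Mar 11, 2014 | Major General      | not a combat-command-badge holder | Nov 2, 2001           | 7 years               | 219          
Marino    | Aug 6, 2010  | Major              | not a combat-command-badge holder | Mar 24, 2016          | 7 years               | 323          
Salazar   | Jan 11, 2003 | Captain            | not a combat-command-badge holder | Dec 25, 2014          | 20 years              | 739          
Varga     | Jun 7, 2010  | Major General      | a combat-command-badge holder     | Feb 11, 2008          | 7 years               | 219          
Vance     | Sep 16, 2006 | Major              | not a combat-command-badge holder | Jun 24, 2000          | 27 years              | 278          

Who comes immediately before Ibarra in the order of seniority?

Leclerc

By grade: Dimitriou, Varga and Halvorsen (Major General); then Nguyen (Lieutenant Colonel); then Vance, Achebe, Marino and Leclerc (Major); then Ibarra and Salazar (Captain).
Among Dimitriou, Varga and Halvorsen, by lineal number (lower first): Dimitriou (182) before Varga and Halvorsen (219).
Varga and Halvorsen both have total federal service 7 years, so the next rule applies.
Among Varga and Halvorsen, by date of rank (earlier first): Varga (Jun 7, 2010) before Halvorsen (Mar 11, 2014).
Among Vance, Achebe, Marino and Leclerc, by lineal number (lower first): Vance (278) before Achebe and Marino (323) before Leclerc (425).
Achebe and Marino both have total federal service 7 years, so the next rule applies.
Among Achebe and Marino, by date of rank (earlier first): Achebe (Sep 9, 2007) before Marino (Aug 6, 2010).
Ibarra and Salazar both have lineal number 739, so the next rule applies.
Ibarra and Salazar both have total federal service 20 years, so the next rule applies.
Among Ibarra and Salazar, by date of rank (earlier first): Ibarra (Nov 5, 2001) before Salazar (Jan 11, 2003).
Order: Dimitriou, Varga, Halvorsen, Nguyen, Vance, Achebe, Marino, Leclerc, Ibarra, Salazar.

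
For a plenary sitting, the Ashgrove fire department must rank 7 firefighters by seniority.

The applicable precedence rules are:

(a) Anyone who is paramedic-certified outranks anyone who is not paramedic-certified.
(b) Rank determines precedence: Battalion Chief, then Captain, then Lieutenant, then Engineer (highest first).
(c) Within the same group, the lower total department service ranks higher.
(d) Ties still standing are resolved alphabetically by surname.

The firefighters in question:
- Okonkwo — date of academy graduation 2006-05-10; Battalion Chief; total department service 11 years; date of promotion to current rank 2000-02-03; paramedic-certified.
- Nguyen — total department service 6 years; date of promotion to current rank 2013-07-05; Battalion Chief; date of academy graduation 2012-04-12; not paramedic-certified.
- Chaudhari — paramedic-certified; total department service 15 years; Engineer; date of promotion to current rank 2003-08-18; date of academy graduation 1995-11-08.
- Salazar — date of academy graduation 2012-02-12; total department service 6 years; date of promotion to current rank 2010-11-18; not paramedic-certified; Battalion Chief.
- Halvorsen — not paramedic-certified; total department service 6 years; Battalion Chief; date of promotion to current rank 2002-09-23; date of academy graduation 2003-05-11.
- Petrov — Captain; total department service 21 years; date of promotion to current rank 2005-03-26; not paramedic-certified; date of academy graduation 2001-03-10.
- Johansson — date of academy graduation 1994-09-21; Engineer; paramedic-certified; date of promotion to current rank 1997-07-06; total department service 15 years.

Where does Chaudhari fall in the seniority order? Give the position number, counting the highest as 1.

By the first rule: Okonkwo, Chaudhari and Johansson (each paramedic-certified); then Halvorsen, Nguyen, Salazar and Petrov (each not paramedic-certified).
Among Okonkwo, Chaudhari and Johansson, by rank: Okonkwo (Battalion Chief) before Chaudhari and Johansson (Engineer).
Chaudhari and Johansson both have total department service 15 years, so the next rule applies.
Among Chaudhari and Johansson, alphabetically by surname: Chaudhari before Johansson.
Among Halvorsen, Nguyen, Salazar and Petrov, by rank: Halvorsen, Nguyen and Salazar (Battalion Chief) before Petrov (Captain).
Halvorsen, Nguyen and Salazar all have total department service 6 years, so the next rule applies.
Among Halvorsen, Nguyen and Salazar, alphabetically by surname: Halvorsen before Nguyen before Salazar.
Order: Okonkwo, Chaudhari, Johansson, Halvorsen, Nguyen, Salazar, Petrov. So position 2.

2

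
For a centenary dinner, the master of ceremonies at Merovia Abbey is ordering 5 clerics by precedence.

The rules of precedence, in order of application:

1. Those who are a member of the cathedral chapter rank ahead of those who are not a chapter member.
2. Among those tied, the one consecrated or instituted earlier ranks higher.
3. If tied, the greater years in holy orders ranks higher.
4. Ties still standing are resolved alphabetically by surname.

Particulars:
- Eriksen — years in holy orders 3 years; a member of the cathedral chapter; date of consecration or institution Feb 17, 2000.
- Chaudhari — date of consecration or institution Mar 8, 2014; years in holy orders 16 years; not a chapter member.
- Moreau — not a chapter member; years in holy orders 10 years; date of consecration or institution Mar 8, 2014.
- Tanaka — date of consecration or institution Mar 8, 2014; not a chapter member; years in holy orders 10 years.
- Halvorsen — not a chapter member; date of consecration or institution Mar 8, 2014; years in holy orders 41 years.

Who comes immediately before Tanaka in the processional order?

By the first rule: Eriksen (a member of the cathedral chapter); then Halvorsen, Chaudhari, Moreau and Tanaka (each not a chapter member).
Halvorsen, Chaudhari, Moreau and Tanaka all have date of consecration or institution Mar 8, 2014, so the next rule applies.
Among Halvorsen, Chaudhari, Moreau and Tanaka, by years in holy orders (higher first): Halvorsen (41 years) before Chaudhari (16 years) before Moreau and Tanaka (10 years).
Among Moreau and Tanaka, alphabetically by surname: Moreau before Tanaka.
Order: Eriksen, Halvorsen, Chaudhari, Moreau, Tanaka.

Moreau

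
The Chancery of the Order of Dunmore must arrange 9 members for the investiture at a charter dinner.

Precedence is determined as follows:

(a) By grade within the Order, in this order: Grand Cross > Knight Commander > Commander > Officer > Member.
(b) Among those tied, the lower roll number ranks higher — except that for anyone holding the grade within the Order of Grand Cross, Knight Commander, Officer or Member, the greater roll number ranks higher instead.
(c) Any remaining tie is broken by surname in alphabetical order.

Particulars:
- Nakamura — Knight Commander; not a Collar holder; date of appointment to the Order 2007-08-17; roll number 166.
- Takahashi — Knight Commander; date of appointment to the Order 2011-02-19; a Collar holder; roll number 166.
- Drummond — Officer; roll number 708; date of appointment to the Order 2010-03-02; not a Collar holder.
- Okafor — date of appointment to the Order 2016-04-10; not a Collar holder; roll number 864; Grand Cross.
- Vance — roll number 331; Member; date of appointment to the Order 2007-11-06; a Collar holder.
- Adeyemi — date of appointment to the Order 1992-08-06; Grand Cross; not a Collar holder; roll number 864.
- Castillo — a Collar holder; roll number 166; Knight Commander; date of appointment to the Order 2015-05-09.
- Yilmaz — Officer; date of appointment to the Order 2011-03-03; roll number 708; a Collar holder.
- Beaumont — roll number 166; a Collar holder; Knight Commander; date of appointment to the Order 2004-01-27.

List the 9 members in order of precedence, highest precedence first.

Adeyemi, Okafor, Beaumont, Castillo, Nakamura, Takahashi, Drummond, Yilmaz, Vance

By grade within the Order: Adeyemi and Okafor (Grand Cross); then Beaumont, Castillo, Nakamura and Takahashi (Knight Commander); then Drummond and Yilmaz (Officer); then Vance (Member).
Adeyemi and Okafor both have roll number 864, so the next rule applies.
Among Adeyemi and Okafor, alphabetically by surname: Adeyemi before Okafor.
Beaumont, Castillo, Nakamura and Takahashi all have roll number 166, so the next rule applies.
Among Beaumont, Castillo, Nakamura and Takahashi, alphabetically by surname: Beaumont before Castillo before Nakamura before Takahashi.
Drummond and Yilmaz both have roll number 708, so the next rule applies.
Among Drummond and Yilmaz, alphabetically by surname: Drummond before Yilmaz.
Full order: Adeyemi, Okafor, Beaumont, Castillo, Nakamura, Takahashi, Drummond, Yilmaz, Vance.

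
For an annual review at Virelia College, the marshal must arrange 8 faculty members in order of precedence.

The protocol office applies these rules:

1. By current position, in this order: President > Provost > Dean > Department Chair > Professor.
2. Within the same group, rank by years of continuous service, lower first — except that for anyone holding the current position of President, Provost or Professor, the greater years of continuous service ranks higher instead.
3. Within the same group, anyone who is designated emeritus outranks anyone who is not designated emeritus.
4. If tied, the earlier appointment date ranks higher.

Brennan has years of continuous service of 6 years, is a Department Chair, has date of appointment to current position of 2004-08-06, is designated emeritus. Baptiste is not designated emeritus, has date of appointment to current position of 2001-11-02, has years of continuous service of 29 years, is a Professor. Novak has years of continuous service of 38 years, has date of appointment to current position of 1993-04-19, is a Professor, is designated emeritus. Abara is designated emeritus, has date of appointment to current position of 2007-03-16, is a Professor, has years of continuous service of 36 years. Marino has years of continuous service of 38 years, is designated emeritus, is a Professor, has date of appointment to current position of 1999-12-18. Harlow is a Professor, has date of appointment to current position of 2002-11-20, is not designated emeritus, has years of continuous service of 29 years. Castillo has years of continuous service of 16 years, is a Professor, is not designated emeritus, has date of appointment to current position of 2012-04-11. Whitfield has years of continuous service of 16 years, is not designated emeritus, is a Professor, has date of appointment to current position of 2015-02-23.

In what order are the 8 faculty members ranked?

By current position: Brennan (Department Chair); then Novak, Marino, Abara, Baptiste, Harlow, Castillo and Whitfield (Professor).
Among Novak, Marino, Abara, Baptiste, Harlow, Castillo and Whitfield, by years of continuous service (higher first) (reversed rule for this group): Novak and Marino (38 years) before Abara (36 years) before Baptiste and Harlow (29 years) before Castillo and Whitfield (16 years).
Novak and Marino are each designated emeritus, so the next rule applies.
Among Novak and Marino, by date of appointment to current position (earlier first): Novak (1993-04-19) before Marino (1999-12-18).
Baptiste and Harlow are each not designated emeritus, so the next rule applies.
Among Baptiste and Harlow, by date of appointment to current position (earlier first): Baptiste (2001-11-02) before Harlow (2002-11-20).
Castillo and Whitfield are each not designated emeritus, so the next rule applies.
Among Castillo and Whitfield, by date of appointment to current position (earlier first): Castillo (2012-04-11) before Whitfield (2015-02-23).
Full order: Brennan, Novak, Marino, Abara, Baptiste, Harlow, Castillo, Whitfield.

Brennan, Novak, Marino, Abara, Baptiste, Harlow, Castillo, Whitfield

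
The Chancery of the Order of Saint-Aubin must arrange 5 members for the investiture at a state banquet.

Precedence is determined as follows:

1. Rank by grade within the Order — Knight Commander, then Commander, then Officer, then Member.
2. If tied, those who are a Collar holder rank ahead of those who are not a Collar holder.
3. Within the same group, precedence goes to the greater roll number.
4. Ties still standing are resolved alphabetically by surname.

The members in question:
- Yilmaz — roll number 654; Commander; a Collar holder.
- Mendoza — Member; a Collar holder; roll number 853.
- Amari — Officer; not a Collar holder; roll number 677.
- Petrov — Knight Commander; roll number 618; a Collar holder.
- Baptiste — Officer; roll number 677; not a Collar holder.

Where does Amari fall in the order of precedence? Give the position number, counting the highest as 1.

By grade within the Order: Petrov (Knight Commander); then Yilmaz (Commander); then Amari and Baptiste (Officer); then Mendoza (Member).
Amari and Baptiste are each not a Collar holder, so the next rule applies.
Amari and Baptiste both have roll number 677, so the next rule applies.
Among Amari and Baptiste, alphabetically by surname: Amari before Baptiste.
Order: Petrov, Yilmaz, Amari, Baptiste, Mendoza. So position 3.

3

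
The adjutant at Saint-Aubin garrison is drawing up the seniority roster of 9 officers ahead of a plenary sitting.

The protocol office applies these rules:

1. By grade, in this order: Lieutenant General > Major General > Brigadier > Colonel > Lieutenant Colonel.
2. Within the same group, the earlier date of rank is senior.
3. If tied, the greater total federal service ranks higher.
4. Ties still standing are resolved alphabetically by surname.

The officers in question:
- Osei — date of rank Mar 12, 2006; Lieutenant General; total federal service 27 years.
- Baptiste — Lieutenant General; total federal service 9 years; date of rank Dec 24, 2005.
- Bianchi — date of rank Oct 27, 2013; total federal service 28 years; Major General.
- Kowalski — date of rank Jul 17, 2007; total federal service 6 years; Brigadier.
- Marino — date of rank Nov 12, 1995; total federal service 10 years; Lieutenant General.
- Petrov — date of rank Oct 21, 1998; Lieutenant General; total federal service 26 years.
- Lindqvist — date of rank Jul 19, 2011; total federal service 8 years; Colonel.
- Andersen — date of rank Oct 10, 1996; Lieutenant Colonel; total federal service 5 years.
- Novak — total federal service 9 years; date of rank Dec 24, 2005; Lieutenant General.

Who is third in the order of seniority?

Baptiste

By grade: Marino, Petrov, Baptiste, Novak and Osei (Lieutenant General); then Bianchi (Major General); then Kowalski (Brigadier); then Lindqvist (Colonel); then Andersen (Lieutenant Colonel).
Among Marino, Petrov, Baptiste, Novak and Osei, by date of rank (earlier first): Marino (Nov 12, 1995) before Petrov (Oct 21, 1998) before Baptiste and Novak (Dec 24, 2005) before Osei (Mar 12, 2006).
Baptiste and Novak both have total federal service 9 years, so the next rule applies.
Among Baptiste and Novak, alphabetically by surname: Baptiste before Novak.
Order: Marino, Petrov, Baptiste, Novak, Osei, Bianchi, Kowalski, Lindqvist, Andersen.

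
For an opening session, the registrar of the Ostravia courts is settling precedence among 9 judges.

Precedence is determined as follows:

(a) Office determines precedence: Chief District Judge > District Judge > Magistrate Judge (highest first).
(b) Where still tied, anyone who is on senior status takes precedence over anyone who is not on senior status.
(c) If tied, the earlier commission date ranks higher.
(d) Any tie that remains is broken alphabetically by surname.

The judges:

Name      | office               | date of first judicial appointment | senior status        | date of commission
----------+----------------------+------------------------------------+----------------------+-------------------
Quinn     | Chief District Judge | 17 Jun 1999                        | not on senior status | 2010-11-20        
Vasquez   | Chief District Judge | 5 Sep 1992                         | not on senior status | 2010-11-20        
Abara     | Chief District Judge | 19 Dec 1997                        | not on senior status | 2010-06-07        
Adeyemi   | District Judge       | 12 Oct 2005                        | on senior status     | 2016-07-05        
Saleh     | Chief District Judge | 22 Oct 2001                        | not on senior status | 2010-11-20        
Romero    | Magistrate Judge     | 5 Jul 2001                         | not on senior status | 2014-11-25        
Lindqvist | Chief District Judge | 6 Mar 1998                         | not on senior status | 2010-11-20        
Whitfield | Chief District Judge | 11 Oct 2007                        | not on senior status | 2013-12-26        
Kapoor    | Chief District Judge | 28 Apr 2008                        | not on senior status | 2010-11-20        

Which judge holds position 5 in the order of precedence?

Saleh

By office: Abara, Kapoor, Lindqvist, Quinn, Saleh, Vasquez and Whitfield (Chief District Judge); then Adeyemi (District Judge); then Romero (Magistrate Judge).
Abara, Kapoor, Lindqvist, Quinn, Saleh, Vasquez and Whitfield are each not on senior status, so the next rule applies.
Among Abara, Kapoor, Lindqvist, Quinn, Saleh, Vasquez and Whitfield, by date of commission (earlier first): Abara (2010-06-07) before Kapoor, Lindqvist, Quinn, Saleh and Vasquez (2010-11-20) before Whitfield (2013-12-26).
Among Kapoor, Lindqvist, Quinn, Saleh and Vasquez, alphabetically by surname: Kapoor before Lindqvist before Quinn before Saleh before Vasquez.
Order: Abara, Kapoor, Lindqvist, Quinn, Saleh, Vasquez, Whitfield, Adeyemi, Romero.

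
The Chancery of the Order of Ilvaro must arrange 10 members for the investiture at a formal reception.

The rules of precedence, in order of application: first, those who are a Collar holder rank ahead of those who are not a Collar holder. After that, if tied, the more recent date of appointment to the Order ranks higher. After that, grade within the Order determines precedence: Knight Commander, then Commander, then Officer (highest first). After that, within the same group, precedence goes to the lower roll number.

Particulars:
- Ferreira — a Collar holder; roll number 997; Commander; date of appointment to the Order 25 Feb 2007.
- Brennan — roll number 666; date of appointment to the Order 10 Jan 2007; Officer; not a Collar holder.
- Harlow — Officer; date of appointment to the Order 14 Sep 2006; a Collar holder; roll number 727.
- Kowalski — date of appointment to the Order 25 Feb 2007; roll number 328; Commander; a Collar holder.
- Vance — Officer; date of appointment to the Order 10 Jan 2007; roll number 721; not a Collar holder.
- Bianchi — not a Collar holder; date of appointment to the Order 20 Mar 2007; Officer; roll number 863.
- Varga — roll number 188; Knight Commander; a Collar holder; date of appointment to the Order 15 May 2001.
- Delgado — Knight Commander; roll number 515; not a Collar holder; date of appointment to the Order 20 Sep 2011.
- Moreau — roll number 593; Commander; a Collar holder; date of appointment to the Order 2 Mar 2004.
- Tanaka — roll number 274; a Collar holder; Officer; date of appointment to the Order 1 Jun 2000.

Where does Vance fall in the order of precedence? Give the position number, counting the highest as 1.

By the first rule: Kowalski, Ferreira, Harlow, Moreau, Varga and Tanaka (each a Collar holder); then Delgado, Bianchi, Brennan and Vance (each not a Collar holder).
Among Kowalski, Ferreira, Harlow, Moreau, Varga and Tanaka, by date of appointment to the Order (later first): Kowalski and Ferreira (25 Feb 2007) before Harlow (14 Sep 2006) before Moreau (2 Mar 2004) before Varga (15 May 2001) before Tanaka (1 Jun 2000).
Kowalski and Ferreira are each Commander, so the next rule applies.
Among Kowalski and Ferreira, by roll number (lower first): Kowalski (328) before Ferreira (997).
Among Delgado, Bianchi, Brennan and Vance, by date of appointment to the Order (later first): Delgado (20 Sep 2011) before Bianchi (20 Mar 2007) before Brennan and Vance (10 Jan 2007).
Brennan and Vance are each Officer, so the next rule applies.
Among Brennan and Vance, by roll number (lower first): Brennan (666) before Vance (721).
Order: Kowalski, Ferreira, Harlow, Moreau, Varga, Tanaka, Delgado, Bianchi, Brennan, Vance. So position 10.

10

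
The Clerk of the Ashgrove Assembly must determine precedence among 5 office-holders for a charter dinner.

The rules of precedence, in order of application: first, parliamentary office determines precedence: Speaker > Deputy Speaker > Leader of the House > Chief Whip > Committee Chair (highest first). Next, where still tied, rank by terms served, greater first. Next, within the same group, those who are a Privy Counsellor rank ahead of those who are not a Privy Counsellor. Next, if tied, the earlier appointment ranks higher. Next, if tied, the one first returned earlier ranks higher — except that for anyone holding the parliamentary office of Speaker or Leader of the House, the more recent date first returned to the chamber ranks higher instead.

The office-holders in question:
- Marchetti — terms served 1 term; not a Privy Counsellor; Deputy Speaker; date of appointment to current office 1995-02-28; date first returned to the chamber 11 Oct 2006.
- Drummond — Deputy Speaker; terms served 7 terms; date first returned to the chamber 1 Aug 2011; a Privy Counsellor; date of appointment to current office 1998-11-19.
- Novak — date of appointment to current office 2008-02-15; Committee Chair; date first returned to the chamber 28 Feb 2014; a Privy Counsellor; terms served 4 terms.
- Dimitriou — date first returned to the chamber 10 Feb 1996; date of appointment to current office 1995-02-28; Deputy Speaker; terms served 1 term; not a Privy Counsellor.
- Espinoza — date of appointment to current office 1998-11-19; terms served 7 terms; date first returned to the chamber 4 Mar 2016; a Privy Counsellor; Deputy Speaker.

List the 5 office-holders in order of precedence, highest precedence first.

Drummond, Espinoza, Dimitriou, Marchetti, Novak

By parliamentary office: Drummond, Espinoza, Dimitriou and Marchetti (Deputy Speaker); then Novak (Committee Chair).
Among Drummond, Espinoza, Dimitriou and Marchetti, by terms served (higher first): Drummond and Espinoza (7 terms) before Dimitriou and Marchetti (1 term).
Drummond and Espinoza are each a Privy Counsellor, so the next rule applies.
Drummond and Espinoza both have date of appointment to current office 1998-11-19, so the next rule applies.
Among Drummond and Espinoza, by date first returned to the chamber (earlier first): Drummond (1 Aug 2011) before Espinoza (4 Mar 2016).
Dimitriou and Marchetti are each not a Privy Counsellor, so the next rule applies.
Dimitriou and Marchetti both have date of appointment to current office 1995-02-28, so the next rule applies.
Among Dimitriou and Marchetti, by date first returned to the chamber (earlier first): Dimitriou (10 Feb 1996) before Marchetti (11 Oct 2006).
Full order: Drummond, Espinoza, Dimitriou, Marchetti, Novak.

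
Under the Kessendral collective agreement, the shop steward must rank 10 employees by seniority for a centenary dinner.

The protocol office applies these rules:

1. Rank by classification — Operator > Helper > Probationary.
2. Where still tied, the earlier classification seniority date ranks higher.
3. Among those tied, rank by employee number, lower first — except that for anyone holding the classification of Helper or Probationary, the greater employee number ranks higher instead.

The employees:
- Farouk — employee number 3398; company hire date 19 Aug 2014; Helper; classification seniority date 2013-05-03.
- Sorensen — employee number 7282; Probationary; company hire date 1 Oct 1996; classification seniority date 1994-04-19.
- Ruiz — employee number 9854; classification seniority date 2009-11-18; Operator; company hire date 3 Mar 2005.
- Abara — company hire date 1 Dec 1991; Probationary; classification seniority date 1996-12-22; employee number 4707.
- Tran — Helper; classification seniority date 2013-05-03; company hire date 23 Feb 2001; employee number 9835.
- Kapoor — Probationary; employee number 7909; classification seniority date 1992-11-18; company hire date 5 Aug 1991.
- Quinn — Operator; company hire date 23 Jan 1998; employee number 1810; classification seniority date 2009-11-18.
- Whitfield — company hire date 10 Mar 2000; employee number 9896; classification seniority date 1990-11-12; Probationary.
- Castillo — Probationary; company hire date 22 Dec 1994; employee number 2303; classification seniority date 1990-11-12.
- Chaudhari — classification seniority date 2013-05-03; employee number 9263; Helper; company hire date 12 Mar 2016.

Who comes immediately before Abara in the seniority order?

By classification: Quinn and Ruiz (Operator); then Tran, Chaudhari and Farouk (Helper); then Whitfield, Castillo, Kapoor, Sorensen and Abara (Probationary).
Quinn and Ruiz both have classification seniority date 2009-11-18, so the next rule applies.
Among Quinn and Ruiz, by employee number (lower first): Quinn (1810) before Ruiz (9854).
Tran, Chaudhari and Farouk all have classification seniority date 2013-05-03, so the next rule applies.
Among Tran, Chaudhari and Farouk, by employee number (higher first) (reversed rule for this group): Tran (9835) before Chaudhari (9263) before Farouk (3398).
Among Whitfield, Castillo, Kapoor, Sorensen and Abara, by classification seniority date (earlier first): Whitfield and Castillo (1990-11-12) before Kapoor (1992-11-18) before Sorensen (1994-04-19) before Abara (1996-12-22).
Among Whitfield and Castillo, by employee number (higher first) (reversed rule for this group): Whitfield (9896) before Castillo (2303).
Order: Quinn, Ruiz, Tran, Chaudhari, Farouk, Whitfield, Castillo, Kapoor, Sorensen, Abara.

Sorensen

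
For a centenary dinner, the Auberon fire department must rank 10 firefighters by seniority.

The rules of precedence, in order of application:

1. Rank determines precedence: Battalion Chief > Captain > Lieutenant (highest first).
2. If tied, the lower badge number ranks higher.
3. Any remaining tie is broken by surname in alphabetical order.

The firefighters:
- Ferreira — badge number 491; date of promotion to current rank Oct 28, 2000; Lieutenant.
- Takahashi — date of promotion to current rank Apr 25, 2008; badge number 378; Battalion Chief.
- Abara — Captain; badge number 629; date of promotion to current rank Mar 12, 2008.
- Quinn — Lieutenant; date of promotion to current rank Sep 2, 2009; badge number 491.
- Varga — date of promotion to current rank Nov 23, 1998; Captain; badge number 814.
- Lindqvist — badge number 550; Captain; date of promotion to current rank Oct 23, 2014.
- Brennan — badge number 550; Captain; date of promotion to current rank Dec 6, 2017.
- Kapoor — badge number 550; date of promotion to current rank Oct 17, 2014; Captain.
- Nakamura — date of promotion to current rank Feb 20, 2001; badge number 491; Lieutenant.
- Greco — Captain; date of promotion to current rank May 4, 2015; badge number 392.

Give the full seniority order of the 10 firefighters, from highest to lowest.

Takahashi, Greco, Brennan, Kapoor, Lindqvist, Abara, Varga, Ferreira, Nakamura, Quinn

By rank: Takahashi (Battalion Chief); then Greco, Brennan, Kapoor, Lindqvist, Abara and Varga (Captain); then Ferreira, Nakamura and Quinn (Lieutenant).
Among Greco, Brennan, Kapoor, Lindqvist, Abara and Varga, by badge number (lower first): Greco (392) before Brennan, Kapoor and Lindqvist (550) before Abara (629) before Varga (814).
Among Brennan, Kapoor and Lindqvist, alphabetically by surname: Brennan before Kapoor before Lindqvist.
Ferreira, Nakamura and Quinn all have badge number 491, so the next rule applies.
Among Ferreira, Nakamura and Quinn, alphabetically by surname: Ferreira before Nakamura before Quinn.
Full order: Takahashi, Greco, Brennan, Kapoor, Lindqvist, Abara, Varga, Ferreira, Nakamura, Quinn.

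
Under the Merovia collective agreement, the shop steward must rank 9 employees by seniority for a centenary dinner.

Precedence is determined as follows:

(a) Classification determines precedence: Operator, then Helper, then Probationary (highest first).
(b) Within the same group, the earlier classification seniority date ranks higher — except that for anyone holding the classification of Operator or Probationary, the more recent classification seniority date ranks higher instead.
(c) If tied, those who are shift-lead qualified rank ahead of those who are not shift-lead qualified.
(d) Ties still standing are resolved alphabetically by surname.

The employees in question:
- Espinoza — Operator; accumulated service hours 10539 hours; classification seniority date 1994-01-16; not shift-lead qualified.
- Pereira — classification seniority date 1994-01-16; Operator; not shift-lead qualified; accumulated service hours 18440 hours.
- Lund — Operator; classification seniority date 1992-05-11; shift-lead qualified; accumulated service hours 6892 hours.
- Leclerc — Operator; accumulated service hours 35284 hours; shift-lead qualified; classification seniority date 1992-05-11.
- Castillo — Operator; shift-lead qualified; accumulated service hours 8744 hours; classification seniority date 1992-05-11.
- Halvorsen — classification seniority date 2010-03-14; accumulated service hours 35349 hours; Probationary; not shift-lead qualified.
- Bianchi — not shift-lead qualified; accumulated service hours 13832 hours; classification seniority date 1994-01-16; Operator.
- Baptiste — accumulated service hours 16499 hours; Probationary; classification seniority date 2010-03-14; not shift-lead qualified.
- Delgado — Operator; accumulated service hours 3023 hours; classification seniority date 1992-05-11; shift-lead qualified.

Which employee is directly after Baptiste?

Halvorsen

By classification: Bianchi, Espinoza, Pereira, Castillo, Delgado, Leclerc and Lund (Operator); then Baptiste and Halvorsen (Probationary).
Among Bianchi, Espinoza, Pereira, Castillo, Delgado, Leclerc and Lund, by classification seniority date (later first) (reversed rule for this group): Bianchi, Espinoza and Pereira (1994-01-16) before Castillo, Delgado, Leclerc and Lund (1992-05-11).
Bianchi, Espinoza and Pereira are each not shift-lead qualified, so the next rule applies.
Among Bianchi, Espinoza and Pereira, alphabetically by surname: Bianchi before Espinoza before Pereira.
Castillo, Delgado, Leclerc and Lund are each shift-lead qualified, so the next rule applies.
Among Castillo, Delgado, Leclerc and Lund, alphabetically by surname: Castillo before Delgado before Leclerc before Lund.
Baptiste and Halvorsen both have classification seniority date 2010-03-14, so the next rule applies.
Baptiste and Halvorsen are each not shift-lead qualified, so the next rule applies.
Among Baptiste and Halvorsen, alphabetically by surname: Baptiste before Halvorsen.
Order: Bianchi, Espinoza, Pereira, Castillo, Delgado, Leclerc, Lund, Baptiste, Halvorsen.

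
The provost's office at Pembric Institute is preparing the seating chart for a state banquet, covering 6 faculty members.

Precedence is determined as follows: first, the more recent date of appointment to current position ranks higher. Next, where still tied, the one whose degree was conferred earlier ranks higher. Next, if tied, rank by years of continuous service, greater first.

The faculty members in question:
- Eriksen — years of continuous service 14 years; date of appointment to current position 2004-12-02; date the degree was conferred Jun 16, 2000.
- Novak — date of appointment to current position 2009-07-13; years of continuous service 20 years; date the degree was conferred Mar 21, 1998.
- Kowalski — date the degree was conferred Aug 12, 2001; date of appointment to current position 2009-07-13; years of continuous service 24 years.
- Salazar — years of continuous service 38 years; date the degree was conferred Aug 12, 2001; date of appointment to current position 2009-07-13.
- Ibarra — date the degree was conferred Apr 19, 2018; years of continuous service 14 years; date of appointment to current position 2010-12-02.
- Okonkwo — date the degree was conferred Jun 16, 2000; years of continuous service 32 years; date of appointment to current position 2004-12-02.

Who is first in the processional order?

Ibarra

By date of appointment to current position (later first): Ibarra (2010-12-02); then Novak, Salazar and Kowalski (each 2009-07-13); then Okonkwo and Eriksen (both 2004-12-02).
Among Novak, Salazar and Kowalski, by date the degree was conferred (earlier first): Novak (Mar 21, 1998) before Salazar and Kowalski (Aug 12, 2001).
Among Salazar and Kowalski, by years of continuous service (higher first): Salazar (38 years) before Kowalski (24 years).
Okonkwo and Eriksen both have date the degree was conferred Jun 16, 2000, so the next rule applies.
Among Okonkwo and Eriksen, by years of continuous service (higher first): Okonkwo (32 years) before Eriksen (14 years).
Order: Ibarra, Novak, Salazar, Kowalski, Okonkwo, Eriksen.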